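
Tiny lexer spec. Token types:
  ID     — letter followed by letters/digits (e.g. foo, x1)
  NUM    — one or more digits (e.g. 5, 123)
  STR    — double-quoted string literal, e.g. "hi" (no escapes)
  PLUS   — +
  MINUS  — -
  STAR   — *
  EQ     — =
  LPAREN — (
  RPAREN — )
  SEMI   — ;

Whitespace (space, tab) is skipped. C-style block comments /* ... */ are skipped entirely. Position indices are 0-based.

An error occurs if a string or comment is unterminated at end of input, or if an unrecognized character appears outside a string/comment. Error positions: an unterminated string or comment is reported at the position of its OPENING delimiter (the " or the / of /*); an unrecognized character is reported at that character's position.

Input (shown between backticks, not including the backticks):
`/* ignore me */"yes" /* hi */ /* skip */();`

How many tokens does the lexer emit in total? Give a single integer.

Answer: 4

Derivation:
pos=0: enter COMMENT mode (saw '/*')
exit COMMENT mode (now at pos=15)
pos=15: enter STRING mode
pos=15: emit STR "yes" (now at pos=20)
pos=21: enter COMMENT mode (saw '/*')
exit COMMENT mode (now at pos=29)
pos=30: enter COMMENT mode (saw '/*')
exit COMMENT mode (now at pos=40)
pos=40: emit LPAREN '('
pos=41: emit RPAREN ')'
pos=42: emit SEMI ';'
DONE. 4 tokens: [STR, LPAREN, RPAREN, SEMI]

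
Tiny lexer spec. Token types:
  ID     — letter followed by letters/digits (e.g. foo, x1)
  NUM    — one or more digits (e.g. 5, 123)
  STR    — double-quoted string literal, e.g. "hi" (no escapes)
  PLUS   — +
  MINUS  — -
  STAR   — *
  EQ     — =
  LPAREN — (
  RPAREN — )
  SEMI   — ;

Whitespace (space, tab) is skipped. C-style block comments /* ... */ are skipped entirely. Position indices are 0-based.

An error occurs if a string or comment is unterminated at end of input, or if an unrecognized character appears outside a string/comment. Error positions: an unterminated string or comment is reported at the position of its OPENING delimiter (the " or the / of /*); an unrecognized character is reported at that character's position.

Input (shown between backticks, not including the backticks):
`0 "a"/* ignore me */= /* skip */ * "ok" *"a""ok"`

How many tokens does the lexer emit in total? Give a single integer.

pos=0: emit NUM '0' (now at pos=1)
pos=2: enter STRING mode
pos=2: emit STR "a" (now at pos=5)
pos=5: enter COMMENT mode (saw '/*')
exit COMMENT mode (now at pos=20)
pos=20: emit EQ '='
pos=22: enter COMMENT mode (saw '/*')
exit COMMENT mode (now at pos=32)
pos=33: emit STAR '*'
pos=35: enter STRING mode
pos=35: emit STR "ok" (now at pos=39)
pos=40: emit STAR '*'
pos=41: enter STRING mode
pos=41: emit STR "a" (now at pos=44)
pos=44: enter STRING mode
pos=44: emit STR "ok" (now at pos=48)
DONE. 8 tokens: [NUM, STR, EQ, STAR, STR, STAR, STR, STR]

Answer: 8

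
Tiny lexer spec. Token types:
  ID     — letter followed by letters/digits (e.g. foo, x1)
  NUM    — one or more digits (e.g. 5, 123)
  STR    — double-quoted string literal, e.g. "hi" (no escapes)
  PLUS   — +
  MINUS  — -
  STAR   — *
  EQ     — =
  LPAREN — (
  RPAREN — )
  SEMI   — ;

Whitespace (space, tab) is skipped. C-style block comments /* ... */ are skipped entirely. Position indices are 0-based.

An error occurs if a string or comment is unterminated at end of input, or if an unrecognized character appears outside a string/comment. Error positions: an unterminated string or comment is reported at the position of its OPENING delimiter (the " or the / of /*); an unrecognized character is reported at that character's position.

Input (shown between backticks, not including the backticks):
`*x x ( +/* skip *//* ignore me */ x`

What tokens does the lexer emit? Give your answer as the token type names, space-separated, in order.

Answer: STAR ID ID LPAREN PLUS ID

Derivation:
pos=0: emit STAR '*'
pos=1: emit ID 'x' (now at pos=2)
pos=3: emit ID 'x' (now at pos=4)
pos=5: emit LPAREN '('
pos=7: emit PLUS '+'
pos=8: enter COMMENT mode (saw '/*')
exit COMMENT mode (now at pos=18)
pos=18: enter COMMENT mode (saw '/*')
exit COMMENT mode (now at pos=33)
pos=34: emit ID 'x' (now at pos=35)
DONE. 6 tokens: [STAR, ID, ID, LPAREN, PLUS, ID]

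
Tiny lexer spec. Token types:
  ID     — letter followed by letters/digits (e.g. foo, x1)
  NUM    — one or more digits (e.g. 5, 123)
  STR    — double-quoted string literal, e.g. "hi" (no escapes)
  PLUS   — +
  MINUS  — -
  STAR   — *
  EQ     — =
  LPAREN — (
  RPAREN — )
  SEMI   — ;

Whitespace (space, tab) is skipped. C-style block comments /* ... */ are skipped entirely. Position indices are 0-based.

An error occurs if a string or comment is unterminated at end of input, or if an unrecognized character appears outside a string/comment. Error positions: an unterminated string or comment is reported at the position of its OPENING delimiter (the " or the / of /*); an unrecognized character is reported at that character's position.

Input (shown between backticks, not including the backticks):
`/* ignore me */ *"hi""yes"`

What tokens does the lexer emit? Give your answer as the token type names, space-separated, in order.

pos=0: enter COMMENT mode (saw '/*')
exit COMMENT mode (now at pos=15)
pos=16: emit STAR '*'
pos=17: enter STRING mode
pos=17: emit STR "hi" (now at pos=21)
pos=21: enter STRING mode
pos=21: emit STR "yes" (now at pos=26)
DONE. 3 tokens: [STAR, STR, STR]

Answer: STAR STR STR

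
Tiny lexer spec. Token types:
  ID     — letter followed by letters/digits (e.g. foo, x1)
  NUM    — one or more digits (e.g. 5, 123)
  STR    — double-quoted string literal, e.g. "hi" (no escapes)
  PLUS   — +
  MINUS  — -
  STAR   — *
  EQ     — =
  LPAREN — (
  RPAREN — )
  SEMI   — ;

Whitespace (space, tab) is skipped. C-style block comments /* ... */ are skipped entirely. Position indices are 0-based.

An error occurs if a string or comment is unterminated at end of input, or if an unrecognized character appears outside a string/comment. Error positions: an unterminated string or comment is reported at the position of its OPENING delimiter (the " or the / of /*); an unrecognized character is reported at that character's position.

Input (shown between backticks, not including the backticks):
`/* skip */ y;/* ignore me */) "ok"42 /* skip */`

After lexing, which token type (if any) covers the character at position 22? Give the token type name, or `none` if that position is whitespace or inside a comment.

Answer: none

Derivation:
pos=0: enter COMMENT mode (saw '/*')
exit COMMENT mode (now at pos=10)
pos=11: emit ID 'y' (now at pos=12)
pos=12: emit SEMI ';'
pos=13: enter COMMENT mode (saw '/*')
exit COMMENT mode (now at pos=28)
pos=28: emit RPAREN ')'
pos=30: enter STRING mode
pos=30: emit STR "ok" (now at pos=34)
pos=34: emit NUM '42' (now at pos=36)
pos=37: enter COMMENT mode (saw '/*')
exit COMMENT mode (now at pos=47)
DONE. 5 tokens: [ID, SEMI, RPAREN, STR, NUM]
Position 22: char is ' ' -> none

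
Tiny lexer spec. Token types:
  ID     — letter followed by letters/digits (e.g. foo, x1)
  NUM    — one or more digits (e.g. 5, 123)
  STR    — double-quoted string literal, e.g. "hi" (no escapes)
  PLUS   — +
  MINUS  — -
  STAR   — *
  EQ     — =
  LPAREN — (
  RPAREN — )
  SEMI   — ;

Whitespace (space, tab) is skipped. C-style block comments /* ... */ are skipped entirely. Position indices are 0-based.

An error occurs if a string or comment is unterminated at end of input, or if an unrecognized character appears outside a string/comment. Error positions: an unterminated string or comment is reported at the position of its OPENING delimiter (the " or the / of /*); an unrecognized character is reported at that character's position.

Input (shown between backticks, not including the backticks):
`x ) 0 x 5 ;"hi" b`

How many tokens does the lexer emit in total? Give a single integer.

pos=0: emit ID 'x' (now at pos=1)
pos=2: emit RPAREN ')'
pos=4: emit NUM '0' (now at pos=5)
pos=6: emit ID 'x' (now at pos=7)
pos=8: emit NUM '5' (now at pos=9)
pos=10: emit SEMI ';'
pos=11: enter STRING mode
pos=11: emit STR "hi" (now at pos=15)
pos=16: emit ID 'b' (now at pos=17)
DONE. 8 tokens: [ID, RPAREN, NUM, ID, NUM, SEMI, STR, ID]

Answer: 8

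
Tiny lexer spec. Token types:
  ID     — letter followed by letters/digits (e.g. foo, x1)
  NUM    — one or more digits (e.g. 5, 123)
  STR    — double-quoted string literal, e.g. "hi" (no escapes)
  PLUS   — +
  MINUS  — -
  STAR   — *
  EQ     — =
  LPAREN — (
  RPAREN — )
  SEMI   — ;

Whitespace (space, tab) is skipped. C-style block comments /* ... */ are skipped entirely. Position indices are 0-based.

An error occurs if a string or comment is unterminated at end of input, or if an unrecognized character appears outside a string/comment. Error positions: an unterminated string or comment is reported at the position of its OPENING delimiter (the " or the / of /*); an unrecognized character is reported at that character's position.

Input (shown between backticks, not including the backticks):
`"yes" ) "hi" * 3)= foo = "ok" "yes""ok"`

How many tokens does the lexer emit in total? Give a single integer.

pos=0: enter STRING mode
pos=0: emit STR "yes" (now at pos=5)
pos=6: emit RPAREN ')'
pos=8: enter STRING mode
pos=8: emit STR "hi" (now at pos=12)
pos=13: emit STAR '*'
pos=15: emit NUM '3' (now at pos=16)
pos=16: emit RPAREN ')'
pos=17: emit EQ '='
pos=19: emit ID 'foo' (now at pos=22)
pos=23: emit EQ '='
pos=25: enter STRING mode
pos=25: emit STR "ok" (now at pos=29)
pos=30: enter STRING mode
pos=30: emit STR "yes" (now at pos=35)
pos=35: enter STRING mode
pos=35: emit STR "ok" (now at pos=39)
DONE. 12 tokens: [STR, RPAREN, STR, STAR, NUM, RPAREN, EQ, ID, EQ, STR, STR, STR]

Answer: 12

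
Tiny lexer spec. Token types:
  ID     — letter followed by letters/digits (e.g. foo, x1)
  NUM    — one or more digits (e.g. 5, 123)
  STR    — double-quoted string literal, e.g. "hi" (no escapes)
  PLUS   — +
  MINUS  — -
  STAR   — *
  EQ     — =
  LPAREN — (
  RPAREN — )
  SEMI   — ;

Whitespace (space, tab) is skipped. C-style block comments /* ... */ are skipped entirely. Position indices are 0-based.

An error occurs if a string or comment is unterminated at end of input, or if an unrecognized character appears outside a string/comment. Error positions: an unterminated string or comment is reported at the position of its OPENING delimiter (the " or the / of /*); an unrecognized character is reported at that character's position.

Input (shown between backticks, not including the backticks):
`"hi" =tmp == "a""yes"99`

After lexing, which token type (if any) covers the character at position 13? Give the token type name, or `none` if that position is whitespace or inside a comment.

pos=0: enter STRING mode
pos=0: emit STR "hi" (now at pos=4)
pos=5: emit EQ '='
pos=6: emit ID 'tmp' (now at pos=9)
pos=10: emit EQ '='
pos=11: emit EQ '='
pos=13: enter STRING mode
pos=13: emit STR "a" (now at pos=16)
pos=16: enter STRING mode
pos=16: emit STR "yes" (now at pos=21)
pos=21: emit NUM '99' (now at pos=23)
DONE. 8 tokens: [STR, EQ, ID, EQ, EQ, STR, STR, NUM]
Position 13: char is '"' -> STR

Answer: STR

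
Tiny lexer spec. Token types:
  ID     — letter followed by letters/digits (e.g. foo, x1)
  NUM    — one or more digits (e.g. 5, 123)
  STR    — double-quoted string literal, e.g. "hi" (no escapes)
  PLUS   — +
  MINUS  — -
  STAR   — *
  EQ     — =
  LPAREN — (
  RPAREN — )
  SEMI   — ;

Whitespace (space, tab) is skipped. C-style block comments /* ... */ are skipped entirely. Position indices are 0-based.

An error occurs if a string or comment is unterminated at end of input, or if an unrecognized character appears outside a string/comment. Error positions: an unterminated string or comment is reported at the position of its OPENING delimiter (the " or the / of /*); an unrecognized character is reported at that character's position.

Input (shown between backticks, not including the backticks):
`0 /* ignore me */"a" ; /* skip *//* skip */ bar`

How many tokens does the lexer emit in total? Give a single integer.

pos=0: emit NUM '0' (now at pos=1)
pos=2: enter COMMENT mode (saw '/*')
exit COMMENT mode (now at pos=17)
pos=17: enter STRING mode
pos=17: emit STR "a" (now at pos=20)
pos=21: emit SEMI ';'
pos=23: enter COMMENT mode (saw '/*')
exit COMMENT mode (now at pos=33)
pos=33: enter COMMENT mode (saw '/*')
exit COMMENT mode (now at pos=43)
pos=44: emit ID 'bar' (now at pos=47)
DONE. 4 tokens: [NUM, STR, SEMI, ID]

Answer: 4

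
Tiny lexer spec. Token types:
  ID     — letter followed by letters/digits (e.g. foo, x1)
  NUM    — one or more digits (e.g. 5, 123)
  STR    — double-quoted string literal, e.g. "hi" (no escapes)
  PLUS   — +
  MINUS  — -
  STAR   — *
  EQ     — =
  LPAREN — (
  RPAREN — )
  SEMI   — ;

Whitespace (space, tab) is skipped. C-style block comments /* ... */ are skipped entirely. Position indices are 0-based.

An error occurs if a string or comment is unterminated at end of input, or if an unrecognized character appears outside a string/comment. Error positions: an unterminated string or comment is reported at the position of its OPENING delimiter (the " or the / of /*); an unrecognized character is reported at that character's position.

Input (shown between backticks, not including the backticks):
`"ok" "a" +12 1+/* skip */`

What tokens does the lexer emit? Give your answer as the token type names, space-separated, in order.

Answer: STR STR PLUS NUM NUM PLUS

Derivation:
pos=0: enter STRING mode
pos=0: emit STR "ok" (now at pos=4)
pos=5: enter STRING mode
pos=5: emit STR "a" (now at pos=8)
pos=9: emit PLUS '+'
pos=10: emit NUM '12' (now at pos=12)
pos=13: emit NUM '1' (now at pos=14)
pos=14: emit PLUS '+'
pos=15: enter COMMENT mode (saw '/*')
exit COMMENT mode (now at pos=25)
DONE. 6 tokens: [STR, STR, PLUS, NUM, NUM, PLUS]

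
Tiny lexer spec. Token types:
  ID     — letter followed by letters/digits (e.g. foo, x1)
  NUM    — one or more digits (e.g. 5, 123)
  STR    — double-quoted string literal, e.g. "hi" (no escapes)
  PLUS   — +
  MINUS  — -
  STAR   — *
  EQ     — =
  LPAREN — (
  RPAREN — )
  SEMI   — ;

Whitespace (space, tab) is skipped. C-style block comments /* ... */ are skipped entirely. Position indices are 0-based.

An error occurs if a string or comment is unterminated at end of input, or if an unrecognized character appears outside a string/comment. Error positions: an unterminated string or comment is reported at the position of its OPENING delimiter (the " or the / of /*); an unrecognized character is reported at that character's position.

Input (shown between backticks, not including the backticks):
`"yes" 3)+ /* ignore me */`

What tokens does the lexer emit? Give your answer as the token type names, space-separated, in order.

Answer: STR NUM RPAREN PLUS

Derivation:
pos=0: enter STRING mode
pos=0: emit STR "yes" (now at pos=5)
pos=6: emit NUM '3' (now at pos=7)
pos=7: emit RPAREN ')'
pos=8: emit PLUS '+'
pos=10: enter COMMENT mode (saw '/*')
exit COMMENT mode (now at pos=25)
DONE. 4 tokens: [STR, NUM, RPAREN, PLUS]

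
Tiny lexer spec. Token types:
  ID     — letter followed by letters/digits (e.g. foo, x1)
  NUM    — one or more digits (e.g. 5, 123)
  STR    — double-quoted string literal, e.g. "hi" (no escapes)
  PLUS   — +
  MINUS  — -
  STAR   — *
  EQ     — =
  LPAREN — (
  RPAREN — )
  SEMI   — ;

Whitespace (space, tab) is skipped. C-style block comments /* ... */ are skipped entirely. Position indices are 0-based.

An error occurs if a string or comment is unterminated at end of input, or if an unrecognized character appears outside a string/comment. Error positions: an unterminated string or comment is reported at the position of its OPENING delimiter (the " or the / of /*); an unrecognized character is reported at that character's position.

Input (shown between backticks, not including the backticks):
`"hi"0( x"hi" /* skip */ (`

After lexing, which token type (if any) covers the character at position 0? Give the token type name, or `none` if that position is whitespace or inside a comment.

pos=0: enter STRING mode
pos=0: emit STR "hi" (now at pos=4)
pos=4: emit NUM '0' (now at pos=5)
pos=5: emit LPAREN '('
pos=7: emit ID 'x' (now at pos=8)
pos=8: enter STRING mode
pos=8: emit STR "hi" (now at pos=12)
pos=13: enter COMMENT mode (saw '/*')
exit COMMENT mode (now at pos=23)
pos=24: emit LPAREN '('
DONE. 6 tokens: [STR, NUM, LPAREN, ID, STR, LPAREN]
Position 0: char is '"' -> STR

Answer: STR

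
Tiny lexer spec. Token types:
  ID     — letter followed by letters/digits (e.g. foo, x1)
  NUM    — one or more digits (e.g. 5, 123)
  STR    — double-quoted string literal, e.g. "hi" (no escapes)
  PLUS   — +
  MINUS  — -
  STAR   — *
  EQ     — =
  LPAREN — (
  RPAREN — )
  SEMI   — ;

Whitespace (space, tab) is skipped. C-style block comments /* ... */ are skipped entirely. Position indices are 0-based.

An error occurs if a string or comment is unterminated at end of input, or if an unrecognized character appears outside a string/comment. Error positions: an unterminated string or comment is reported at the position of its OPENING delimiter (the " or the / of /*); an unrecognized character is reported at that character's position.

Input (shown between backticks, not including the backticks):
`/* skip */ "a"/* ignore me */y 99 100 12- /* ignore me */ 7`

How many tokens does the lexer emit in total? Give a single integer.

Answer: 7

Derivation:
pos=0: enter COMMENT mode (saw '/*')
exit COMMENT mode (now at pos=10)
pos=11: enter STRING mode
pos=11: emit STR "a" (now at pos=14)
pos=14: enter COMMENT mode (saw '/*')
exit COMMENT mode (now at pos=29)
pos=29: emit ID 'y' (now at pos=30)
pos=31: emit NUM '99' (now at pos=33)
pos=34: emit NUM '100' (now at pos=37)
pos=38: emit NUM '12' (now at pos=40)
pos=40: emit MINUS '-'
pos=42: enter COMMENT mode (saw '/*')
exit COMMENT mode (now at pos=57)
pos=58: emit NUM '7' (now at pos=59)
DONE. 7 tokens: [STR, ID, NUM, NUM, NUM, MINUS, NUM]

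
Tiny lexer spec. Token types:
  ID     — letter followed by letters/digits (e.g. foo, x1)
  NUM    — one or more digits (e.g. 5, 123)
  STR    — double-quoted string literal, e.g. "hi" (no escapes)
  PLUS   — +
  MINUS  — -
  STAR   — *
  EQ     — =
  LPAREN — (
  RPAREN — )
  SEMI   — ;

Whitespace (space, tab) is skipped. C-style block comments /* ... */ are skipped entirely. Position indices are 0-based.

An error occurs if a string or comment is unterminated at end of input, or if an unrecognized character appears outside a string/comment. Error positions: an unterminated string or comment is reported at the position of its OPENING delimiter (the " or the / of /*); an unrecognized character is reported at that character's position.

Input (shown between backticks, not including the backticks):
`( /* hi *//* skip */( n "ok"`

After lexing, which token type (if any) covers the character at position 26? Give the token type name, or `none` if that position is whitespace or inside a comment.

pos=0: emit LPAREN '('
pos=2: enter COMMENT mode (saw '/*')
exit COMMENT mode (now at pos=10)
pos=10: enter COMMENT mode (saw '/*')
exit COMMENT mode (now at pos=20)
pos=20: emit LPAREN '('
pos=22: emit ID 'n' (now at pos=23)
pos=24: enter STRING mode
pos=24: emit STR "ok" (now at pos=28)
DONE. 4 tokens: [LPAREN, LPAREN, ID, STR]
Position 26: char is 'k' -> STR

Answer: STR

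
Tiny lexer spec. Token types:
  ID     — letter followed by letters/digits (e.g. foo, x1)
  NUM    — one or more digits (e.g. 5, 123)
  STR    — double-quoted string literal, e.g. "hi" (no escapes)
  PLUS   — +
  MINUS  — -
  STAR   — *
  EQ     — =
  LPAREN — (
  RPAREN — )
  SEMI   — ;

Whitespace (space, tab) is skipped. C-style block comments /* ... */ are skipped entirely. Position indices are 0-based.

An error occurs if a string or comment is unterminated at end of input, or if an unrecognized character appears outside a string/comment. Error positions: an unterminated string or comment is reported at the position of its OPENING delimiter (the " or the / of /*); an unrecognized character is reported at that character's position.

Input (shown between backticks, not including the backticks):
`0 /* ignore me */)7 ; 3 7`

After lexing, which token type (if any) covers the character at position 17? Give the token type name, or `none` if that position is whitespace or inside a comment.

Answer: RPAREN

Derivation:
pos=0: emit NUM '0' (now at pos=1)
pos=2: enter COMMENT mode (saw '/*')
exit COMMENT mode (now at pos=17)
pos=17: emit RPAREN ')'
pos=18: emit NUM '7' (now at pos=19)
pos=20: emit SEMI ';'
pos=22: emit NUM '3' (now at pos=23)
pos=24: emit NUM '7' (now at pos=25)
DONE. 6 tokens: [NUM, RPAREN, NUM, SEMI, NUM, NUM]
Position 17: char is ')' -> RPAREN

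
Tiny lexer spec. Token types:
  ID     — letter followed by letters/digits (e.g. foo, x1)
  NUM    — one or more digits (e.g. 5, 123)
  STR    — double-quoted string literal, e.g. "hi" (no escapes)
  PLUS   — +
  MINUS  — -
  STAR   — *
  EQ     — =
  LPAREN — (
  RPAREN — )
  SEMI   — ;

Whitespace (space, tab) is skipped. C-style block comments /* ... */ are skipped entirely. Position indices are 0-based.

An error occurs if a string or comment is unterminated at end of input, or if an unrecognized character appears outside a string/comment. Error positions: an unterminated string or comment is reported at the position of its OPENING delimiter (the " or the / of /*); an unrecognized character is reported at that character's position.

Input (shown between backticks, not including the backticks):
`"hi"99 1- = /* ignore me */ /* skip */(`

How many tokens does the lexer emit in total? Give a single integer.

pos=0: enter STRING mode
pos=0: emit STR "hi" (now at pos=4)
pos=4: emit NUM '99' (now at pos=6)
pos=7: emit NUM '1' (now at pos=8)
pos=8: emit MINUS '-'
pos=10: emit EQ '='
pos=12: enter COMMENT mode (saw '/*')
exit COMMENT mode (now at pos=27)
pos=28: enter COMMENT mode (saw '/*')
exit COMMENT mode (now at pos=38)
pos=38: emit LPAREN '('
DONE. 6 tokens: [STR, NUM, NUM, MINUS, EQ, LPAREN]

Answer: 6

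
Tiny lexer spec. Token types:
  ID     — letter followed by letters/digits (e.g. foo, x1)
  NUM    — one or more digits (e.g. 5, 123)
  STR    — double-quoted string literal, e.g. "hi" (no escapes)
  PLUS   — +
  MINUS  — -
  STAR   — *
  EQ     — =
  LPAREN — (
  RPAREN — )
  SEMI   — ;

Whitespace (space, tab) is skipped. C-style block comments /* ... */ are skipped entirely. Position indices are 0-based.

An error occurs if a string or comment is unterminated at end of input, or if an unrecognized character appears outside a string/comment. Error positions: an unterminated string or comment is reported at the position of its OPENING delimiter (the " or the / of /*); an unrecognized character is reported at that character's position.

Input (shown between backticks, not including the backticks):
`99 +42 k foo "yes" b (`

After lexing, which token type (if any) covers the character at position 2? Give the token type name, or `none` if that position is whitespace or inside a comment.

Answer: none

Derivation:
pos=0: emit NUM '99' (now at pos=2)
pos=3: emit PLUS '+'
pos=4: emit NUM '42' (now at pos=6)
pos=7: emit ID 'k' (now at pos=8)
pos=9: emit ID 'foo' (now at pos=12)
pos=13: enter STRING mode
pos=13: emit STR "yes" (now at pos=18)
pos=19: emit ID 'b' (now at pos=20)
pos=21: emit LPAREN '('
DONE. 8 tokens: [NUM, PLUS, NUM, ID, ID, STR, ID, LPAREN]
Position 2: char is ' ' -> none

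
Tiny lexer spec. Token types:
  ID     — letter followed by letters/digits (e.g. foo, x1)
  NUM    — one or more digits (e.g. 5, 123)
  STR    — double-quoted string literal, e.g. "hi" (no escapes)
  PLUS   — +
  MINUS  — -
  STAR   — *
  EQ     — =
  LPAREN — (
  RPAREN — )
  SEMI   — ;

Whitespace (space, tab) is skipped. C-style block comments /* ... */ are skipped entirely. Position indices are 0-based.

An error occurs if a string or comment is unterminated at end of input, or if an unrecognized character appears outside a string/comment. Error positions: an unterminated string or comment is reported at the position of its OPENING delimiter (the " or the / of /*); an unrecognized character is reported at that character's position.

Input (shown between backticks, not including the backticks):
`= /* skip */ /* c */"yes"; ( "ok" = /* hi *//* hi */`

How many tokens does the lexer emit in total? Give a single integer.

Answer: 6

Derivation:
pos=0: emit EQ '='
pos=2: enter COMMENT mode (saw '/*')
exit COMMENT mode (now at pos=12)
pos=13: enter COMMENT mode (saw '/*')
exit COMMENT mode (now at pos=20)
pos=20: enter STRING mode
pos=20: emit STR "yes" (now at pos=25)
pos=25: emit SEMI ';'
pos=27: emit LPAREN '('
pos=29: enter STRING mode
pos=29: emit STR "ok" (now at pos=33)
pos=34: emit EQ '='
pos=36: enter COMMENT mode (saw '/*')
exit COMMENT mode (now at pos=44)
pos=44: enter COMMENT mode (saw '/*')
exit COMMENT mode (now at pos=52)
DONE. 6 tokens: [EQ, STR, SEMI, LPAREN, STR, EQ]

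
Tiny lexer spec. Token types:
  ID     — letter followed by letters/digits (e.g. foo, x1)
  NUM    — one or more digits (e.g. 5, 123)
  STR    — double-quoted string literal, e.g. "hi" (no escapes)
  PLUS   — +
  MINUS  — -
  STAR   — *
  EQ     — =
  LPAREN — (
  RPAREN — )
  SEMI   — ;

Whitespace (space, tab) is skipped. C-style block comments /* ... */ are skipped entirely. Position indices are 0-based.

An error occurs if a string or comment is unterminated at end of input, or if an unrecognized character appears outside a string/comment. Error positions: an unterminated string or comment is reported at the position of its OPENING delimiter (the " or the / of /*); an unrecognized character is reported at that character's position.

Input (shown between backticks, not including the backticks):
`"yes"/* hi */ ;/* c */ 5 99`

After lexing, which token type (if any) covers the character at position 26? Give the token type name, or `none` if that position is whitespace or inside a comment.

pos=0: enter STRING mode
pos=0: emit STR "yes" (now at pos=5)
pos=5: enter COMMENT mode (saw '/*')
exit COMMENT mode (now at pos=13)
pos=14: emit SEMI ';'
pos=15: enter COMMENT mode (saw '/*')
exit COMMENT mode (now at pos=22)
pos=23: emit NUM '5' (now at pos=24)
pos=25: emit NUM '99' (now at pos=27)
DONE. 4 tokens: [STR, SEMI, NUM, NUM]
Position 26: char is '9' -> NUM

Answer: NUM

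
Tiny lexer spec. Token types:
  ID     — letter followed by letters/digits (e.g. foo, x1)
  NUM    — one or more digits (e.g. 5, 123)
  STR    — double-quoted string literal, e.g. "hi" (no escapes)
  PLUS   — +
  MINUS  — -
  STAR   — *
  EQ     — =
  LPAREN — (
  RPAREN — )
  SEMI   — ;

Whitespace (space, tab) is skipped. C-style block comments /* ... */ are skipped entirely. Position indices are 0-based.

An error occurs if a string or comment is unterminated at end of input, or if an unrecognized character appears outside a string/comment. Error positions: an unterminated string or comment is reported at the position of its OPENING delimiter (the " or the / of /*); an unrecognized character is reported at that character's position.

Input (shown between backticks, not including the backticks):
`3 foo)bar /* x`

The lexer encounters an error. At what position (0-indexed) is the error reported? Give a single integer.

pos=0: emit NUM '3' (now at pos=1)
pos=2: emit ID 'foo' (now at pos=5)
pos=5: emit RPAREN ')'
pos=6: emit ID 'bar' (now at pos=9)
pos=10: enter COMMENT mode (saw '/*')
pos=10: ERROR — unterminated comment (reached EOF)

Answer: 10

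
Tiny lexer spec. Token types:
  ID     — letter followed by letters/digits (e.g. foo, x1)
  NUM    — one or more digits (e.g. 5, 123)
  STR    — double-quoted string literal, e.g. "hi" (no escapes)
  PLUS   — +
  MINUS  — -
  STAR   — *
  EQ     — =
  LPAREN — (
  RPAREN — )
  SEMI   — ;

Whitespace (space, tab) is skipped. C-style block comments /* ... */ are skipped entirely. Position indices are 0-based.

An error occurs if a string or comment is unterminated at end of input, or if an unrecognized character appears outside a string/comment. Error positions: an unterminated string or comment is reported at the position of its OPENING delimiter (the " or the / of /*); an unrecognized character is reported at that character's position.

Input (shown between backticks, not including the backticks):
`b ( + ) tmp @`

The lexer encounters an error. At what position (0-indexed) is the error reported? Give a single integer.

Answer: 12

Derivation:
pos=0: emit ID 'b' (now at pos=1)
pos=2: emit LPAREN '('
pos=4: emit PLUS '+'
pos=6: emit RPAREN ')'
pos=8: emit ID 'tmp' (now at pos=11)
pos=12: ERROR — unrecognized char '@'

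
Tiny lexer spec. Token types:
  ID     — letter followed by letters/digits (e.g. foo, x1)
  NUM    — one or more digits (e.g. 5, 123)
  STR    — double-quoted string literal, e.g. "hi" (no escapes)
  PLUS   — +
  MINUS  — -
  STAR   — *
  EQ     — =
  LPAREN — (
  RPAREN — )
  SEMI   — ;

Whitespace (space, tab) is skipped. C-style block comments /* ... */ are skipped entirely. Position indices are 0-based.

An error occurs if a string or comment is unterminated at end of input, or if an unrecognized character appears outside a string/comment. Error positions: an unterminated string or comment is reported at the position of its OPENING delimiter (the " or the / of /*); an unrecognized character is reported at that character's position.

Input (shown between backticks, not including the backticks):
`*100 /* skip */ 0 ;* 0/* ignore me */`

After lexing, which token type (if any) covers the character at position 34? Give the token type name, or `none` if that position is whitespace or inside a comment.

pos=0: emit STAR '*'
pos=1: emit NUM '100' (now at pos=4)
pos=5: enter COMMENT mode (saw '/*')
exit COMMENT mode (now at pos=15)
pos=16: emit NUM '0' (now at pos=17)
pos=18: emit SEMI ';'
pos=19: emit STAR '*'
pos=21: emit NUM '0' (now at pos=22)
pos=22: enter COMMENT mode (saw '/*')
exit COMMENT mode (now at pos=37)
DONE. 6 tokens: [STAR, NUM, NUM, SEMI, STAR, NUM]
Position 34: char is ' ' -> none

Answer: none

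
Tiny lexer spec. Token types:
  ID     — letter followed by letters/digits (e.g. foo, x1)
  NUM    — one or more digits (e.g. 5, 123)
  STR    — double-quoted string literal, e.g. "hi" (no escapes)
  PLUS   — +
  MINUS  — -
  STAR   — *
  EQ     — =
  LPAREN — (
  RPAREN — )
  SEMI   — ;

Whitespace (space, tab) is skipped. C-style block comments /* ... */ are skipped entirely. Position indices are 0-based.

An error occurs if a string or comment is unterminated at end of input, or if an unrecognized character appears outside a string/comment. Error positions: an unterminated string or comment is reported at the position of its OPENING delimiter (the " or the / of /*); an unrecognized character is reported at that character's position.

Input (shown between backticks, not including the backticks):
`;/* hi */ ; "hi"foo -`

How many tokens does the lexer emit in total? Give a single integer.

pos=0: emit SEMI ';'
pos=1: enter COMMENT mode (saw '/*')
exit COMMENT mode (now at pos=9)
pos=10: emit SEMI ';'
pos=12: enter STRING mode
pos=12: emit STR "hi" (now at pos=16)
pos=16: emit ID 'foo' (now at pos=19)
pos=20: emit MINUS '-'
DONE. 5 tokens: [SEMI, SEMI, STR, ID, MINUS]

Answer: 5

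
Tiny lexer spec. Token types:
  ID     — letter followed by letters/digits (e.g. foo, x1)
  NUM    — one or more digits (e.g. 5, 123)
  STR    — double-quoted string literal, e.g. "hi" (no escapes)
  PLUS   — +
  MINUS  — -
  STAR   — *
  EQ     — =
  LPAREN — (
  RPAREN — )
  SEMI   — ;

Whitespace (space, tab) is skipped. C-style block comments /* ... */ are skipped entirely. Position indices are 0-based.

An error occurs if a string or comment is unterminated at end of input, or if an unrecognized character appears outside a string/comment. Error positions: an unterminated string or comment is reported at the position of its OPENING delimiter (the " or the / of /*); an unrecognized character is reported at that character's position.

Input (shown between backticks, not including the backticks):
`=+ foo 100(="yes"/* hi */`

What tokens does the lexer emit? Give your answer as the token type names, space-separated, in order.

pos=0: emit EQ '='
pos=1: emit PLUS '+'
pos=3: emit ID 'foo' (now at pos=6)
pos=7: emit NUM '100' (now at pos=10)
pos=10: emit LPAREN '('
pos=11: emit EQ '='
pos=12: enter STRING mode
pos=12: emit STR "yes" (now at pos=17)
pos=17: enter COMMENT mode (saw '/*')
exit COMMENT mode (now at pos=25)
DONE. 7 tokens: [EQ, PLUS, ID, NUM, LPAREN, EQ, STR]

Answer: EQ PLUS ID NUM LPAREN EQ STR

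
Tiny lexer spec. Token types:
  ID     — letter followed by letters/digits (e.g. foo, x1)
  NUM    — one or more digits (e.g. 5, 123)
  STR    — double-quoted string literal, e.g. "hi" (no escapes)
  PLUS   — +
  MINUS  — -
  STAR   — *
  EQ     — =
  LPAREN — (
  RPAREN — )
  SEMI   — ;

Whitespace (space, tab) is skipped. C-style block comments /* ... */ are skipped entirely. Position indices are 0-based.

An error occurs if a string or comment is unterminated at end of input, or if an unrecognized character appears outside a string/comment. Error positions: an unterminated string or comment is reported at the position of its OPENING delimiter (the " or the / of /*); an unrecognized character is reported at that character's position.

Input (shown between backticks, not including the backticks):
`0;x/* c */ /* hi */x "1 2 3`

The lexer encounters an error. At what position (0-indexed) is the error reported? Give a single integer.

pos=0: emit NUM '0' (now at pos=1)
pos=1: emit SEMI ';'
pos=2: emit ID 'x' (now at pos=3)
pos=3: enter COMMENT mode (saw '/*')
exit COMMENT mode (now at pos=10)
pos=11: enter COMMENT mode (saw '/*')
exit COMMENT mode (now at pos=19)
pos=19: emit ID 'x' (now at pos=20)
pos=21: enter STRING mode
pos=21: ERROR — unterminated string

Answer: 21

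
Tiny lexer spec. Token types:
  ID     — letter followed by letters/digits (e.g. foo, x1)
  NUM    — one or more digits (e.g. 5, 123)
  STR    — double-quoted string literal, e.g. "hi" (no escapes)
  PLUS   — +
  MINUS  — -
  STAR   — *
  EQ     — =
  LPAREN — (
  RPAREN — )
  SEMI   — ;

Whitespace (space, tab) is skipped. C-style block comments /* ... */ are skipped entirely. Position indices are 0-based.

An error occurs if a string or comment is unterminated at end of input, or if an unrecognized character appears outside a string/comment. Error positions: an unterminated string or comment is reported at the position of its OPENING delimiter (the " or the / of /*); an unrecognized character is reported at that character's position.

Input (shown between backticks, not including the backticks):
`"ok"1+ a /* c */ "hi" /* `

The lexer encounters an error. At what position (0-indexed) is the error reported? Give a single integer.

pos=0: enter STRING mode
pos=0: emit STR "ok" (now at pos=4)
pos=4: emit NUM '1' (now at pos=5)
pos=5: emit PLUS '+'
pos=7: emit ID 'a' (now at pos=8)
pos=9: enter COMMENT mode (saw '/*')
exit COMMENT mode (now at pos=16)
pos=17: enter STRING mode
pos=17: emit STR "hi" (now at pos=21)
pos=22: enter COMMENT mode (saw '/*')
pos=22: ERROR — unterminated comment (reached EOF)

Answer: 22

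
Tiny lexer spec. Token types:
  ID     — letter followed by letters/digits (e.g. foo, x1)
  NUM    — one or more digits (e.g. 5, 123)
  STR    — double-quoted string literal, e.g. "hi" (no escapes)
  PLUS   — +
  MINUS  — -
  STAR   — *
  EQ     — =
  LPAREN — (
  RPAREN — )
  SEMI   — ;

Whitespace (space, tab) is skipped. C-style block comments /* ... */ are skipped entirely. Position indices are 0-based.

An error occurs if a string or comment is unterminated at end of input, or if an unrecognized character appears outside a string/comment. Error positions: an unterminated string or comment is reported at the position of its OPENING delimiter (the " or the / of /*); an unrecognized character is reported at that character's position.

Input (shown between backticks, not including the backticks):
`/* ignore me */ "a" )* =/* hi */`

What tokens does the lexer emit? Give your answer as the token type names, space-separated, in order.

pos=0: enter COMMENT mode (saw '/*')
exit COMMENT mode (now at pos=15)
pos=16: enter STRING mode
pos=16: emit STR "a" (now at pos=19)
pos=20: emit RPAREN ')'
pos=21: emit STAR '*'
pos=23: emit EQ '='
pos=24: enter COMMENT mode (saw '/*')
exit COMMENT mode (now at pos=32)
DONE. 4 tokens: [STR, RPAREN, STAR, EQ]

Answer: STR RPAREN STAR EQ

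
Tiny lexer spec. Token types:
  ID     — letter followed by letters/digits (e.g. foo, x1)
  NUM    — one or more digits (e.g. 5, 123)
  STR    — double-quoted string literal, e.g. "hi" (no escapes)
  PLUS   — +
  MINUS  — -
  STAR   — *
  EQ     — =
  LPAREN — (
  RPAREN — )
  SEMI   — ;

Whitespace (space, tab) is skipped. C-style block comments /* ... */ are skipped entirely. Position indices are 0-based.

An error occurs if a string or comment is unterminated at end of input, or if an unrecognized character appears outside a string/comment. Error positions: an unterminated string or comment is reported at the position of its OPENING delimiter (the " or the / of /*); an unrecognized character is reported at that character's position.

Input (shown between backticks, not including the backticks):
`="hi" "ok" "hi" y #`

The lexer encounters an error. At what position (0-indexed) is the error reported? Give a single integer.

pos=0: emit EQ '='
pos=1: enter STRING mode
pos=1: emit STR "hi" (now at pos=5)
pos=6: enter STRING mode
pos=6: emit STR "ok" (now at pos=10)
pos=11: enter STRING mode
pos=11: emit STR "hi" (now at pos=15)
pos=16: emit ID 'y' (now at pos=17)
pos=18: ERROR — unrecognized char '#'

Answer: 18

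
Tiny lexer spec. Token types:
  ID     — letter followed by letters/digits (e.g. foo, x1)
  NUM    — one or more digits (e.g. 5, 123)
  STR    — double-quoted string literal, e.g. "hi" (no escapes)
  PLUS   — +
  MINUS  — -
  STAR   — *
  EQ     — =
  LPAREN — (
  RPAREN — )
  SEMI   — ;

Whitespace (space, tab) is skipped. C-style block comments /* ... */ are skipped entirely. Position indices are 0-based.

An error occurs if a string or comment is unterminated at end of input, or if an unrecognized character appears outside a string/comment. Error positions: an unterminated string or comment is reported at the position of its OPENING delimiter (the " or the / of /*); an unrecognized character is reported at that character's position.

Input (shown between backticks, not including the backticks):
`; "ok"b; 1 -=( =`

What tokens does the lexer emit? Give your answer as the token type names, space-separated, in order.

pos=0: emit SEMI ';'
pos=2: enter STRING mode
pos=2: emit STR "ok" (now at pos=6)
pos=6: emit ID 'b' (now at pos=7)
pos=7: emit SEMI ';'
pos=9: emit NUM '1' (now at pos=10)
pos=11: emit MINUS '-'
pos=12: emit EQ '='
pos=13: emit LPAREN '('
pos=15: emit EQ '='
DONE. 9 tokens: [SEMI, STR, ID, SEMI, NUM, MINUS, EQ, LPAREN, EQ]

Answer: SEMI STR ID SEMI NUM MINUS EQ LPAREN EQ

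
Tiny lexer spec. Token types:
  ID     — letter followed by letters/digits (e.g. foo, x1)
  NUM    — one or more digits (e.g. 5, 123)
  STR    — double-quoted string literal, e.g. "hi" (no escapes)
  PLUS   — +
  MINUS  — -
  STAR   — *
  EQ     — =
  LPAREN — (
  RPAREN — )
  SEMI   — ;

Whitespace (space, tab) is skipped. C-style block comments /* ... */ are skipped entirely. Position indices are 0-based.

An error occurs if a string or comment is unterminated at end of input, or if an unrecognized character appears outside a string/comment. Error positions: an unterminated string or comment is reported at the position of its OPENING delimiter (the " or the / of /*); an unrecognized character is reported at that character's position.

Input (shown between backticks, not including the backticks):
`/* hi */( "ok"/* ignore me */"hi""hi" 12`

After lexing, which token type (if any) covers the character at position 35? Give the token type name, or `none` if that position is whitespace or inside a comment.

pos=0: enter COMMENT mode (saw '/*')
exit COMMENT mode (now at pos=8)
pos=8: emit LPAREN '('
pos=10: enter STRING mode
pos=10: emit STR "ok" (now at pos=14)
pos=14: enter COMMENT mode (saw '/*')
exit COMMENT mode (now at pos=29)
pos=29: enter STRING mode
pos=29: emit STR "hi" (now at pos=33)
pos=33: enter STRING mode
pos=33: emit STR "hi" (now at pos=37)
pos=38: emit NUM '12' (now at pos=40)
DONE. 5 tokens: [LPAREN, STR, STR, STR, NUM]
Position 35: char is 'i' -> STR

Answer: STR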